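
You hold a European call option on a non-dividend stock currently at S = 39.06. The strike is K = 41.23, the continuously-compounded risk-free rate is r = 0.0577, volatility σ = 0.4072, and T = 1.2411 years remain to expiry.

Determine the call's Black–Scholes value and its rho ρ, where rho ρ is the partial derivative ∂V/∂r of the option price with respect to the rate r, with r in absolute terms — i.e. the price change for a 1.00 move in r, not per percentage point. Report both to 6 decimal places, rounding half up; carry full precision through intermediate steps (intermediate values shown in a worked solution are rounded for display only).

price = 7.292590
ρ = 20.262734

σ√T = 0.4072·√1.2411 = 0.453640
d₁ = (ln(S/K) + (r+σ²/2)T) / (σ√T) = (ln(39.06/41.23) + (0.0577+0.4072²/2)·1.2411) / 0.453640 = (-0.054067 + 0.174506) / 0.453640 = 0.265494
d₂ = d₁ − σ√T = 0.265494 − 0.453640 = -0.188146
e^{−rT} = e^{−0.0577·1.2411} = 0.930893
N(d₁) = 0.604686,  N(d₂) = 0.425381
Call price V = S·N(d₁) − K·e^{−rT}·N(d₂) = 23.619022 − 16.326431 = 7.292590
ρ = K·T·e^{−rT}·N(d₂) = 20.262734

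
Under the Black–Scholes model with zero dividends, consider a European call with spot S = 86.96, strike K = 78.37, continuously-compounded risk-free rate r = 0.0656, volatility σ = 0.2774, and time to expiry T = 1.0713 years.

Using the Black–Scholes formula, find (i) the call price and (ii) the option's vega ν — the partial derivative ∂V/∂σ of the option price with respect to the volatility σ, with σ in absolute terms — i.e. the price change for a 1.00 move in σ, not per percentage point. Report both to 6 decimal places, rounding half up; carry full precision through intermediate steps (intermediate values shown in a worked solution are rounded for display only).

price = 17.703507
ν = 27.092809

σ√T = 0.2774·√1.0713 = 0.287119
d₁ = (ln(S/K) + (r+σ²/2)T) / (σ√T) = (ln(86.96/78.37) + (0.0656+0.2774²/2)·1.0713) / 0.287119 = (0.104007 + 0.111496) / 0.287119 = 0.750570
d₂ = d₁ − σ√T = 0.750570 − 0.287119 = 0.463451
e^{−rT} = e^{−0.0656·1.0713} = 0.932135
N(d₁) = 0.773544,  N(d₂) = 0.678479
Call price V = S·N(d₁) − K·e^{−rT}·N(d₂) = 67.267413 − 49.563907 = 17.703507
φ(d₁) = (1/√(2π))·e^{−d₁²/2} = 0.301009
ν = S·φ(d₁)·√T = 27.092809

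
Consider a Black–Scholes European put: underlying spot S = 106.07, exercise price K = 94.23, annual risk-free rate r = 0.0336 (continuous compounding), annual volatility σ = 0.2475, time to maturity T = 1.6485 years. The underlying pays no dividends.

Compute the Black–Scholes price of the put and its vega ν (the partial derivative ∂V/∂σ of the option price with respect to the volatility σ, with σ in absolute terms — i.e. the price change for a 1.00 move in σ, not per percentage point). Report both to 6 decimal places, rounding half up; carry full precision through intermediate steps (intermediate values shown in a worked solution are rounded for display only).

price = 5.640756
ν = 42.356268

σ√T = 0.2475·√1.6485 = 0.317775
d₁ = (ln(S/K) + (r+σ²/2)T) / (σ√T) = (ln(106.07/94.23) + (0.0336+0.2475²/2)·1.6485) / 0.317775 = (0.118361 + 0.105880) / 0.317775 = 0.705659
d₂ = d₁ − σ√T = 0.705659 − 0.317775 = 0.387884
e^{−rT} = e^{−0.0336·1.6485} = 0.946116
N(−d₁) = 0.240200,  N(−d₂) = 0.349051
Put price V = K·e^{−rT}·N(−d₂) − S·N(−d₁) = 31.118787 − 25.478031 = 5.640756
φ(d₁) = (1/√(2π))·e^{−d₁²/2} = 0.311015
ν = S·φ(d₁)·√T = 42.356268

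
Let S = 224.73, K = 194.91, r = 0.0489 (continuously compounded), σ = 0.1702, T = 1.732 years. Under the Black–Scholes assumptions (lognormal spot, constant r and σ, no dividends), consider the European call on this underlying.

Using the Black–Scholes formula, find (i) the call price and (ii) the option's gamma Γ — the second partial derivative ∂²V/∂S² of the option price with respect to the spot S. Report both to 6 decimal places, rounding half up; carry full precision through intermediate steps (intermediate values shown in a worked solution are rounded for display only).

price = 49.280885
Γ = 0.004206

σ√T = 0.1702·√1.732 = 0.223993
d₁ = (ln(S/K) + (r+σ²/2)T) / (σ√T) = (ln(224.73/194.91) + (0.0489+0.1702²/2)·1.732) / 0.223993 = (0.142362 + 0.109781) / 0.223993 = 1.125676
d₂ = d₁ − σ√T = 1.125676 − 0.223993 = 0.901683
e^{−rT} = e^{−0.0489·1.732} = 0.918793
N(d₁) = 0.869849,  N(d₂) = 0.816387
Call price V = S·N(d₁) − K·e^{−rT}·N(d₂) = 195.481067 − 146.200181 = 49.280885
φ(d₁) = (1/√(2π))·e^{−d₁²/2} = 0.211716
Γ = φ(d₁) / (S·σ·√T) = 0.004206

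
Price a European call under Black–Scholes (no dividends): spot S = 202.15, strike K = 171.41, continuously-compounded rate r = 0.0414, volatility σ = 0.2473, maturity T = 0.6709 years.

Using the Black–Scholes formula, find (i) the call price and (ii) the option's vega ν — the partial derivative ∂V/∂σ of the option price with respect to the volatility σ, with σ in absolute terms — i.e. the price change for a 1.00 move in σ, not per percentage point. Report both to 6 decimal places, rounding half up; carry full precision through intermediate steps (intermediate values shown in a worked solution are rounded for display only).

price = 38.819902
ν = 37.954043

σ√T = 0.2473·√0.6709 = 0.202560
d₁ = (ln(S/K) + (r+σ²/2)T) / (σ√T) = (ln(202.15/171.41) + (0.0414+0.2473²/2)·0.6709) / 0.202560 = (0.164952 + 0.048290) / 0.202560 = 1.052737
d₂ = d₁ − σ√T = 1.052737 − 0.202560 = 0.850178
e^{−rT} = e^{−0.0414·0.6709} = 0.972607
N(d₁) = 0.853769,  N(d₂) = 0.802387
Call price V = S·N(d₁) − K·e^{−rT}·N(d₂) = 172.589460 − 133.769558 = 38.819902
φ(d₁) = (1/√(2π))·e^{−d₁²/2} = 0.229222
ν = S·φ(d₁)·√T = 37.954043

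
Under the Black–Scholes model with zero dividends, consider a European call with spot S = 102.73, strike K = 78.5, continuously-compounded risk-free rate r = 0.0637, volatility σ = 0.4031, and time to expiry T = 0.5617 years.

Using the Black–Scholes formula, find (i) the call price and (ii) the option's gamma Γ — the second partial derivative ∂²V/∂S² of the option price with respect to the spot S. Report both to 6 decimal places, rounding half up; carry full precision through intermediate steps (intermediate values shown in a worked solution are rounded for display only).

σ√T = 0.4031·√0.5617 = 0.302110
d₁ = (ln(S/K) + (r+σ²/2)T) / (σ√T) = (ln(102.73/78.5) + (0.0637+0.4031²/2)·0.5617) / 0.302110 = (0.269006 + 0.081415) / 0.302110 = 1.159912
d₂ = d₁ − σ√T = 1.159912 − 0.302110 = 0.857802
e^{−rT} = e^{−0.0637·0.5617} = 0.964852
N(d₁) = 0.876958,  N(d₂) = 0.804499
Call price V = S·N(d₁) − K·e^{−rT}·N(d₂) = 90.089871 − 60.933497 = 29.156374
φ(d₁) = (1/√(2π))·e^{−d₁²/2} = 0.203592
Γ = φ(d₁) / (S·σ·√T) = 0.006560

price = 29.156374
Γ = 0.006560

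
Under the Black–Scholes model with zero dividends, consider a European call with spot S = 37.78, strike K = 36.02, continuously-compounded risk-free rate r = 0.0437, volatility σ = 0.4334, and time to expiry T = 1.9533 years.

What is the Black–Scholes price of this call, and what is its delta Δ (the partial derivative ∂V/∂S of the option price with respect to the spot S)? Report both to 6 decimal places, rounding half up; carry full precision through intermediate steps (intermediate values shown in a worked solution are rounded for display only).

σ√T = 0.4334·√1.9533 = 0.605722
d₁ = (ln(S/K) + (r+σ²/2)T) / (σ√T) = (ln(37.78/36.02) + (0.0437+0.4334²/2)·1.9533) / 0.605722 = (0.047706 + 0.268809) / 0.605722 = 0.522541
d₂ = d₁ − σ√T = 0.522541 − 0.605722 = -0.083181
e^{−rT} = e^{−0.0437·1.9533} = 0.918182
N(d₁) = 0.699353,  N(d₂) = 0.466854
Call price V = S·N(d₁) − K·e^{−rT}·N(d₂) = 26.421556 − 15.440217 = 10.981339
Δ = N(d₁) = 0.699353

price = 10.981339
Δ = 0.699353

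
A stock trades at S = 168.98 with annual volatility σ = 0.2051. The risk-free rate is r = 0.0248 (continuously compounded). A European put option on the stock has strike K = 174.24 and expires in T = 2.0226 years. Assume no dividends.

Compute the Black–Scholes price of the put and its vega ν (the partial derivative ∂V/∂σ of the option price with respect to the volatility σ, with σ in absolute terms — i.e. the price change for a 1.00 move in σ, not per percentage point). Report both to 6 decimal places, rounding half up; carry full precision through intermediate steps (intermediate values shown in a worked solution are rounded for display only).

price = 17.815864
ν = 93.729087

σ√T = 0.2051·√2.0226 = 0.291689
d₁ = (ln(S/K) + (r+σ²/2)T) / (σ√T) = (ln(168.98/174.24) + (0.0248+0.2051²/2)·2.0226) / 0.291689 = (-0.030653 + 0.092702) / 0.291689 = 0.212721
d₂ = d₁ − σ√T = 0.212721 − 0.291689 = -0.078968
e^{−rT} = e^{−0.0248·2.0226} = 0.951077
N(−d₁) = 0.415772,  N(−d₂) = 0.531471
Put price V = K·e^{−rT}·N(−d₂) − S·N(−d₁) = 88.073049 − 70.257184 = 17.815864
φ(d₁) = (1/√(2π))·e^{−d₁²/2} = 0.390017
ν = S·φ(d₁)·√T = 93.729087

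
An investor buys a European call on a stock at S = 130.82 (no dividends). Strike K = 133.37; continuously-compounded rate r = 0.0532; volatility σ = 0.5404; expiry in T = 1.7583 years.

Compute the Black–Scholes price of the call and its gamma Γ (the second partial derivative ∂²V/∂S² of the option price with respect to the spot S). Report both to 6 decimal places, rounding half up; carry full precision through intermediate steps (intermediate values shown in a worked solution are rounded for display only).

σ√T = 0.5404·√1.7583 = 0.716575
d₁ = (ln(S/K) + (r+σ²/2)T) / (σ√T) = (ln(130.82/133.37) + (0.0532+0.5404²/2)·1.7583) / 0.716575 = (-0.019305 + 0.350282) / 0.716575 = 0.461887
d₂ = d₁ − σ√T = 0.461887 − 0.716575 = -0.254688
e^{−rT} = e^{−0.0532·1.7583} = 0.910700
N(d₁) = 0.677919,  N(d₂) = 0.399482
Call price V = S·N(d₁) − K·e^{−rT}·N(d₂) = 88.685336 − 48.521103 = 40.164232
φ(d₁) = (1/√(2π))·e^{−d₁²/2} = 0.358578
Γ = φ(d₁) / (S·σ·√T) = 0.003825

price = 40.164232
Γ = 0.003825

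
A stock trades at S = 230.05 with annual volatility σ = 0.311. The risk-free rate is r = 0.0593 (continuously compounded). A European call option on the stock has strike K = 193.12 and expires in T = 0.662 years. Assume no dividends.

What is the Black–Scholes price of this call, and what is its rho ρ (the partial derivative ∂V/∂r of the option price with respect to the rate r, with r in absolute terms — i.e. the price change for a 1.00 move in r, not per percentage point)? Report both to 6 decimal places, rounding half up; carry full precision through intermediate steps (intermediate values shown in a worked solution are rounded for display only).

σ√T = 0.311·√0.662 = 0.253040
d₁ = (ln(S/K) + (r+σ²/2)T) / (σ√T) = (ln(230.05/193.12) + (0.0593+0.311²/2)·0.662) / 0.253040 = (0.174985 + 0.071271) / 0.253040 = 0.973190
d₂ = d₁ − σ√T = 0.973190 − 0.253040 = 0.720150
e^{−rT} = e^{−0.0593·0.662} = 0.961504
N(d₁) = 0.834771,  N(d₂) = 0.764284
Call price V = S·N(d₁) − K·e^{−rT}·N(d₂) = 192.038980 − 141.916513 = 50.122467
ρ = K·T·e^{−rT}·N(d₂) = 93.948731

price = 50.122467
ρ = 93.948731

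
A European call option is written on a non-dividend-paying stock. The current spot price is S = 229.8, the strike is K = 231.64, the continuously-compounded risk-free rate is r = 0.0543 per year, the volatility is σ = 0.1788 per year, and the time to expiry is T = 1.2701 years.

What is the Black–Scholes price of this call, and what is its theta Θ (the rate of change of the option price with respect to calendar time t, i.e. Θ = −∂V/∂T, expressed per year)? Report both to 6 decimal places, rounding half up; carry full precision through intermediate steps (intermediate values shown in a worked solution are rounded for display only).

price = 25.505585
Θ = -13.513286

σ√T = 0.1788·√1.2701 = 0.201505
d₁ = (ln(S/K) + (r+σ²/2)T) / (σ√T) = (ln(229.8/231.64) + (0.0543+0.1788²/2)·1.2701) / 0.201505 = (-0.007975 + 0.089269) / 0.201505 = 0.403431
d₂ = d₁ − σ√T = 0.403431 − 0.201505 = 0.201926
e^{−rT} = e^{−0.0543·1.2701} = 0.933358
N(d₁) = 0.656685,  N(d₂) = 0.580013
Call price V = S·N(d₁) − K·e^{−rT}·N(d₂) = 150.906103 − 125.400518 = 25.505585
φ(d₁) = (1/√(2π))·e^{−d₁²/2} = 0.367763
Θ = −S·φ(d₁)·σ/(2√T) − r·K·e^{−rT}·N(d₂) = −6.704038 − 6.809248 = -13.513286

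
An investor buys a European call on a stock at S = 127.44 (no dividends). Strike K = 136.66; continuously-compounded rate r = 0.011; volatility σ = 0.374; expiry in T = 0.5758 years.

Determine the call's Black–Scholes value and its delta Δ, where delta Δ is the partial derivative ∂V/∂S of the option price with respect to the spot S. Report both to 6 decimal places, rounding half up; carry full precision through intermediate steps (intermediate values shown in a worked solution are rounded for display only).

σ√T = 0.374·√0.5758 = 0.283797
d₁ = (ln(S/K) + (r+σ²/2)T) / (σ√T) = (ln(127.44/136.66) + (0.011+0.374²/2)·0.5758) / 0.283797 = (-0.069850 + 0.046604) / 0.283797 = -0.081912
d₂ = d₁ − σ√T = -0.081912 − 0.283797 = -0.365709
e^{−rT} = e^{−0.011·0.5758} = 0.993686
N(d₁) = 0.467358,  N(d₂) = 0.357291
Call price V = S·N(d₁) − K·e^{−rT}·N(d₂) = 59.560154 − 48.519137 = 11.041017
Δ = N(d₁) = 0.467358

price = 11.041017
Δ = 0.467358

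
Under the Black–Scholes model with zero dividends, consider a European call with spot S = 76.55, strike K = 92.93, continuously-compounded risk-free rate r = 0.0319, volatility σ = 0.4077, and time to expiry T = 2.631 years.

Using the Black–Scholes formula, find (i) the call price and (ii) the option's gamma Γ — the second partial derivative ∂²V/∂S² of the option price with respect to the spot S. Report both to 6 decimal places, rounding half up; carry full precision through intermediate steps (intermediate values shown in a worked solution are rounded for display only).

σ√T = 0.4077·√2.631 = 0.661304
d₁ = (ln(S/K) + (r+σ²/2)T) / (σ√T) = (ln(76.55/92.93) + (0.0319+0.4077²/2)·2.631) / 0.661304 = (-0.193902 + 0.302590) / 0.661304 = 0.164354
d₂ = d₁ − σ√T = 0.164354 − 0.661304 = -0.496950
e^{−rT} = e^{−0.0319·2.631} = 0.919497
N(d₁) = 0.565274,  N(d₂) = 0.309612
Call price V = S·N(d₁) − K·e^{−rT}·N(d₂) = 43.271708 − 26.455996 = 16.815712
φ(d₁) = (1/√(2π))·e^{−d₁²/2} = 0.393590
Γ = φ(d₁) / (S·σ·√T) = 0.007775

price = 16.815712
Γ = 0.007775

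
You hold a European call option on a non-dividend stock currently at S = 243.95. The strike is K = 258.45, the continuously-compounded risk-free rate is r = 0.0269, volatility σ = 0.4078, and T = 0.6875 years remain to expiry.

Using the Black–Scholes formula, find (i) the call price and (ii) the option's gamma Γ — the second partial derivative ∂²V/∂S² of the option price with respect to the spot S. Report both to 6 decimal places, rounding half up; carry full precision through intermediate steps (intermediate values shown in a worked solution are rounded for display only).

σ√T = 0.4078·√0.6875 = 0.338130
d₁ = (ln(S/K) + (r+σ²/2)T) / (σ√T) = (ln(243.95/258.45) + (0.0269+0.4078²/2)·0.6875) / 0.338130 = (-0.057739 + 0.075660) / 0.338130 = 0.052999
d₂ = d₁ − σ√T = 0.052999 − 0.338130 = -0.285130
e^{−rT} = e^{−0.0269·0.6875} = 0.981676
N(d₁) = 0.521134,  N(d₂) = 0.387772
Call price V = S·N(d₁) − K·e^{−rT}·N(d₂) = 127.130597 − 98.383295 = 28.747302
φ(d₁) = (1/√(2π))·e^{−d₁²/2} = 0.398382
Γ = φ(d₁) / (S·σ·√T) = 0.004830

price = 28.747302
Γ = 0.004830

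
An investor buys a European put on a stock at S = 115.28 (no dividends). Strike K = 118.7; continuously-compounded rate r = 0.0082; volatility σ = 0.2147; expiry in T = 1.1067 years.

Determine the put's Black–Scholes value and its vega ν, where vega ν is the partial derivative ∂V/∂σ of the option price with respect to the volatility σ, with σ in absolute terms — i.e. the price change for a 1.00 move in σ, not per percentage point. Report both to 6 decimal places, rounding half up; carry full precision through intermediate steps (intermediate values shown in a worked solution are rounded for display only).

price = 11.686353
ν = 48.367907

σ√T = 0.2147·√1.1067 = 0.225864
d₁ = (ln(S/K) + (r+σ²/2)T) / (σ√T) = (ln(115.28/118.7) + (0.0082+0.2147²/2)·1.1067) / 0.225864 = (-0.029235 + 0.034582) / 0.225864 = 0.023673
d₂ = d₁ − σ√T = 0.023673 − 0.225864 = -0.202191
e^{−rT} = e^{−0.0082·1.1067} = 0.990966
N(−d₁) = 0.490557,  N(−d₂) = 0.580116
Put price V = K·e^{−rT}·N(−d₂) − S·N(−d₁) = 68.237736 − 56.551382 = 11.686353
φ(d₁) = (1/√(2π))·e^{−d₁²/2} = 0.398831
ν = S·φ(d₁)·√T = 48.367907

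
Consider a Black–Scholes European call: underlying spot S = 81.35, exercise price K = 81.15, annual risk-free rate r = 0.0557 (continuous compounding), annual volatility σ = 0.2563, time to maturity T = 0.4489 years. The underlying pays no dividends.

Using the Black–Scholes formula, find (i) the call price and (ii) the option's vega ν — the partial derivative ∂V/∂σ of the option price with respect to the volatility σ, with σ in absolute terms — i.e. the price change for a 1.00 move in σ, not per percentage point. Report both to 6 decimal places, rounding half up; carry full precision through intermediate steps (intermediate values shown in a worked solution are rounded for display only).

price = 6.662639
ν = 21.097098

σ√T = 0.2563·√0.4489 = 0.171721
d₁ = (ln(S/K) + (r+σ²/2)T) / (σ√T) = (ln(81.35/81.15) + (0.0557+0.2563²/2)·0.4489) / 0.171721 = (0.002462 + 0.039748) / 0.171721 = 0.245802
d₂ = d₁ − σ√T = 0.245802 − 0.171721 = 0.074081
e^{−rT} = e^{−0.0557·0.4489} = 0.975306
N(d₁) = 0.597082,  N(d₂) = 0.529527
Call price V = S·N(d₁) − K·e^{−rT}·N(d₂) = 48.572632 − 41.909994 = 6.662639
φ(d₁) = (1/√(2π))·e^{−d₁²/2} = 0.387071
ν = S·φ(d₁)·√T = 21.097098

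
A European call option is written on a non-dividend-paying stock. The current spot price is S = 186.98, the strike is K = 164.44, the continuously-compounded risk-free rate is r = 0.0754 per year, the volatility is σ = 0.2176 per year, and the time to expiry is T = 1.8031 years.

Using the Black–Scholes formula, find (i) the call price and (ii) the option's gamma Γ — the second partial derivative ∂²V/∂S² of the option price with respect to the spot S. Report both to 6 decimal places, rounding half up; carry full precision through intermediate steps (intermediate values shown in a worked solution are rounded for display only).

σ√T = 0.2176·√1.8031 = 0.292192
d₁ = (ln(S/K) + (r+σ²/2)T) / (σ√T) = (ln(186.98/164.44) + (0.0754+0.2176²/2)·1.8031) / 0.292192 = (0.128456 + 0.178642) / 0.292192 = 1.051013
d₂ = d₁ − σ√T = 1.051013 − 0.292192 = 0.758820
e^{−rT} = e^{−0.0754·1.8031} = 0.872883
N(d₁) = 0.853374,  N(d₂) = 0.776020
Call price V = S·N(d₁) − K·e^{−rT}·N(d₂) = 159.563796 − 111.387487 = 48.176309
φ(d₁) = (1/√(2π))·e^{−d₁²/2} = 0.229638
Γ = φ(d₁) / (S·σ·√T) = 0.004203

price = 48.176309
Γ = 0.004203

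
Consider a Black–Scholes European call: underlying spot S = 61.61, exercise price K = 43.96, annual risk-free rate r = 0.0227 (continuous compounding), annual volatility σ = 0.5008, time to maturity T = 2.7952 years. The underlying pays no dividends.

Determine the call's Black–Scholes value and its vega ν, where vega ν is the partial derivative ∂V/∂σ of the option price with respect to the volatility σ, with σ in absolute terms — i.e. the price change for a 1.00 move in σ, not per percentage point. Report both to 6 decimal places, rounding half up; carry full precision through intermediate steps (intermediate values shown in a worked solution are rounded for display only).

price = 28.609776
ν = 27.468096

σ√T = 0.5008·√2.7952 = 0.837280
d₁ = (ln(S/K) + (r+σ²/2)T) / (σ√T) = (ln(61.61/43.96) + (0.0227+0.5008²/2)·2.7952) / 0.837280 = (0.337544 + 0.413970) / 0.837280 = 0.897566
d₂ = d₁ − σ√T = 0.897566 − 0.837280 = 0.060286
e^{−rT} = e^{−0.0227·2.7952} = 0.938520
N(d₁) = 0.815291,  N(d₂) = 0.524036
Call price V = S·N(d₁) − K·e^{−rT}·N(d₂) = 50.230109 − 21.620333 = 28.609776
φ(d₁) = (1/√(2π))·e^{−d₁²/2} = 0.266668
ν = S·φ(d₁)·√T = 27.468096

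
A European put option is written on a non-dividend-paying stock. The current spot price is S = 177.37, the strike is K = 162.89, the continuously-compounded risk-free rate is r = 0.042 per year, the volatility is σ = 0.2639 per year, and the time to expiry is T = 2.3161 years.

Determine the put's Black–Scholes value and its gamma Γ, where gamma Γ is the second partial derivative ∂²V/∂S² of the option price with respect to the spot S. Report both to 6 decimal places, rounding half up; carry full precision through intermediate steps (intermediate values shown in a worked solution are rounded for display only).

price = 13.666451
Γ = 0.004519

σ√T = 0.2639·√2.3161 = 0.401623
d₁ = (ln(S/K) + (r+σ²/2)T) / (σ√T) = (ln(177.37/162.89) + (0.042+0.2639²/2)·2.3161) / 0.401623 = (0.085163 + 0.177927) / 0.401623 = 0.655066
d₂ = d₁ − σ√T = 0.655066 − 0.401623 = 0.253444
e^{−rT} = e^{−0.042·2.3161} = 0.907305
N(−d₁) = 0.256213,  N(−d₂) = 0.399963
Put price V = K·e^{−rT}·N(−d₂) − S·N(−d₁) = 59.110873 − 45.444422 = 13.666451
φ(d₁) = (1/√(2π))·e^{−d₁²/2} = 0.321906
Γ = φ(d₁) / (S·σ·√T) = 0.004519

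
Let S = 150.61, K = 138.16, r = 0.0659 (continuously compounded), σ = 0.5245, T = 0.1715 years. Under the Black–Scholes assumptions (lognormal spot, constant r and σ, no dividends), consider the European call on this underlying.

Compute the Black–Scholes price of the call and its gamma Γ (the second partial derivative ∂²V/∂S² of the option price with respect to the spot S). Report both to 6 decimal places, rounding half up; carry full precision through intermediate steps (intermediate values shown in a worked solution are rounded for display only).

σ√T = 0.5245·√0.1715 = 0.217209
d₁ = (ln(S/K) + (r+σ²/2)T) / (σ√T) = (ln(150.61/138.16) + (0.0659+0.5245²/2)·0.1715) / 0.217209 = (0.086281 + 0.034892) / 0.217209 = 0.557864
d₂ = d₁ − σ√T = 0.557864 − 0.217209 = 0.340655
e^{−rT} = e^{−0.0659·0.1715} = 0.988762
N(d₁) = 0.711531,  N(d₂) = 0.633318
Call price V = S·N(d₁) − K·e^{−rT}·N(d₂) = 107.163732 − 86.515925 = 20.647808
φ(d₁) = (1/√(2π))·e^{−d₁²/2} = 0.341453
Γ = φ(d₁) / (S·σ·√T) = 0.010438

price = 20.647808
Γ = 0.010438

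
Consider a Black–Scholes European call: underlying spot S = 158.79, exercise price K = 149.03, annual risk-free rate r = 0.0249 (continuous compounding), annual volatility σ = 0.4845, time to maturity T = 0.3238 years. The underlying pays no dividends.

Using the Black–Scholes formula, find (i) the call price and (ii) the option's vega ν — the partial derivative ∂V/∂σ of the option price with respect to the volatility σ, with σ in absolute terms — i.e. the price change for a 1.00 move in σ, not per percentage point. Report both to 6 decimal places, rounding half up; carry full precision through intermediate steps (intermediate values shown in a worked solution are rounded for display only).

price = 22.845684
ν = 33.313160

σ√T = 0.4845·√0.3238 = 0.275697
d₁ = (ln(S/K) + (r+σ²/2)T) / (σ√T) = (ln(158.79/149.03) + (0.0249+0.4845²/2)·0.3238) / 0.275697 = (0.063435 + 0.046067) / 0.275697 = 0.397182
d₂ = d₁ − σ√T = 0.397182 − 0.275697 = 0.121485
e^{−rT} = e^{−0.0249·0.3238} = 0.991970
N(d₁) = 0.654383,  N(d₂) = 0.548347
Call price V = S·N(d₁) − K·e^{−rT}·N(d₂) = 103.909554 − 81.063870 = 22.845684
φ(d₁) = (1/√(2π))·e^{−d₁²/2} = 0.368684
ν = S·φ(d₁)·√T = 33.313160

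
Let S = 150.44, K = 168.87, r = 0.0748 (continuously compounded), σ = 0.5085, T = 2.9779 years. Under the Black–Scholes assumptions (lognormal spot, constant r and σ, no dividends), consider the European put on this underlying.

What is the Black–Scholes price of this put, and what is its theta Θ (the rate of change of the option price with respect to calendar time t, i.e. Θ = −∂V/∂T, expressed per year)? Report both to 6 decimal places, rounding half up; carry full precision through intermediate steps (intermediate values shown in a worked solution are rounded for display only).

σ√T = 0.5085·√2.9779 = 0.877498
d₁ = (ln(S/K) + (r+σ²/2)T) / (σ√T) = (ln(150.44/168.87) + (0.0748+0.5085²/2)·2.9779) / 0.877498 = (-0.115565 + 0.607748) / 0.877498 = 0.560894
d₂ = d₁ − σ√T = 0.560894 − 0.877498 = -0.316604
e^{−rT} = e^{−0.0748·2.9779} = 0.800317
N(−d₁) = 0.287435,  N(−d₂) = 0.624228
Put price V = K·e^{−rT}·N(−d₂) − S·N(−d₁) = 84.364142 − 43.241707 = 41.122435
φ(d₁) = (1/√(2π))·e^{−d₁²/2} = 0.340875
Θ = −S·φ(d₁)·σ/(2√T) + r·K·e^{−rT}·N(−d₂) = −7.555519 + 6.310438 = -1.245082

price = 41.122435
Θ = -1.245082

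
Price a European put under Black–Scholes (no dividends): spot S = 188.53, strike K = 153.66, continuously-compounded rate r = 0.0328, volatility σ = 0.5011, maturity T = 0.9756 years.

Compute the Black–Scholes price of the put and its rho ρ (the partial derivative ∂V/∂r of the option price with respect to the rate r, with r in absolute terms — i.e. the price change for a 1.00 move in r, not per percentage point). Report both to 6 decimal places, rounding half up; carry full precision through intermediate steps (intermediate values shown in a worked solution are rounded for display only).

price = 16.712935
ρ = -59.367639

σ√T = 0.5011·√0.9756 = 0.494949
d₁ = (ln(S/K) + (r+σ²/2)T) / (σ√T) = (ln(188.53/153.66) + (0.0328+0.5011²/2)·0.9756) / 0.494949 = (0.204515 + 0.154487) / 0.494949 = 0.725331
d₂ = d₁ − σ√T = 0.725331 − 0.494949 = 0.230382
e^{−rT} = e^{−0.0328·0.9756} = 0.968507
N(−d₁) = 0.234125,  N(−d₂) = 0.408897
Put price V = K·e^{−rT}·N(−d₂) − S·N(−d₁) = 60.852438 − 44.139503 = 16.712935
ρ = −K·T·e^{−rT}·N(−d₂) = -59.367639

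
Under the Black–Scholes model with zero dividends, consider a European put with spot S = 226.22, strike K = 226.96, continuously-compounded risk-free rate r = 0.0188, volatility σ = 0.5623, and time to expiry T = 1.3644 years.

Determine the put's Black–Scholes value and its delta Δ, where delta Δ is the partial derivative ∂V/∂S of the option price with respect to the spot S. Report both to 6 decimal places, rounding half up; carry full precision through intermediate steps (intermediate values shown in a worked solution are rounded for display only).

price = 55.111640
Δ = -0.358495

σ√T = 0.5623·√1.3644 = 0.656809
d₁ = (ln(S/K) + (r+σ²/2)T) / (σ√T) = (ln(226.22/226.96) + (0.0188+0.5623²/2)·1.3644) / 0.656809 = (-0.003266 + 0.241350) / 0.656809 = 0.362486
d₂ = d₁ − σ√T = 0.362486 − 0.656809 = -0.294323
e^{−rT} = e^{−0.0188·1.3644} = 0.974675
N(−d₁) = 0.358495,  N(−d₂) = 0.615744
Put price V = K·e^{−rT}·N(−d₂) − S·N(−d₁) = 136.210278 − 81.098638 = 55.111640
Δ = −N(−d₁) = -0.358495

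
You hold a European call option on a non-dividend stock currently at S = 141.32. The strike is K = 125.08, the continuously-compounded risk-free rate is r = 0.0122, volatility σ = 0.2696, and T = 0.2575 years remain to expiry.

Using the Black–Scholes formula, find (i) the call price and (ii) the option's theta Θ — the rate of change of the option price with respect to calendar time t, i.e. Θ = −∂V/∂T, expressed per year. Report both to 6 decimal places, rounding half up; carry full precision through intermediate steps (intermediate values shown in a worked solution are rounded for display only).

σ√T = 0.2696·√0.2575 = 0.136807
d₁ = (ln(S/K) + (r+σ²/2)T) / (σ√T) = (ln(141.32/125.08) + (0.0122+0.2696²/2)·0.2575) / 0.136807 = (0.122073 + 0.012500) / 0.136807 = 0.983669
d₂ = d₁ − σ√T = 0.983669 − 0.136807 = 0.846862
e^{−rT} = e^{−0.0122·0.2575} = 0.996863
N(d₁) = 0.837361,  N(d₂) = 0.801464
Call price V = S·N(d₁) − K·e^{−rT}·N(d₂) = 118.335840 − 99.932683 = 18.403156
φ(d₁) = (1/√(2π))·e^{−d₁²/2} = 0.245922
Θ = −S·φ(d₁)·σ/(2√T) − r·K·e^{−rT}·N(d₂) = −9.232137 − 1.219179 = -10.451316

price = 18.403156
Θ = -10.451316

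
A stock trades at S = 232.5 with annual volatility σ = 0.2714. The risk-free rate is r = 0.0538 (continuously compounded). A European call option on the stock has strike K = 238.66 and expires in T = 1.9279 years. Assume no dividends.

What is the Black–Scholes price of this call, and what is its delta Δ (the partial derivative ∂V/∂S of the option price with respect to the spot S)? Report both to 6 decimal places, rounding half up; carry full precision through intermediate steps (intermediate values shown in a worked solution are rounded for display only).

σ√T = 0.2714·√1.9279 = 0.376836
d₁ = (ln(S/K) + (r+σ²/2)T) / (σ√T) = (ln(232.5/238.66) + (0.0538+0.2714²/2)·1.9279) / 0.376836 = (-0.026150 + 0.174724) / 0.376836 = 0.394267
d₂ = d₁ − σ√T = 0.394267 − 0.376836 = 0.017431
e^{−rT} = e^{−0.0538·1.9279} = 0.901477
N(d₁) = 0.653308,  N(d₂) = 0.506954
Call price V = S·N(d₁) − K·e^{−rT}·N(d₂) = 151.894117 − 109.069285 = 42.824831
Δ = N(d₁) = 0.653308

price = 42.824831
Δ = 0.653308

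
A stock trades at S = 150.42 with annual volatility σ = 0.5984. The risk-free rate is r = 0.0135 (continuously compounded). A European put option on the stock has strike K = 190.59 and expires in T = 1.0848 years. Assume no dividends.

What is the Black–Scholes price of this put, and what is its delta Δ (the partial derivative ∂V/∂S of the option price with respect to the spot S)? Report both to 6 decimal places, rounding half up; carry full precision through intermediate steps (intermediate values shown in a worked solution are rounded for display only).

price = 62.582059
Δ = -0.517804

σ√T = 0.5984·√1.0848 = 0.623256
d₁ = (ln(S/K) + (r+σ²/2)T) / (σ√T) = (ln(150.42/190.59) + (0.0135+0.5984²/2)·1.0848) / 0.623256 = (-0.236693 + 0.208869) / 0.623256 = -0.044644
d₂ = d₁ − σ√T = -0.044644 − 0.623256 = -0.667899
e^{−rT} = e^{−0.0135·1.0848} = 0.985462
N(−d₁) = 0.517804,  N(−d₂) = 0.747901
Put price V = K·e^{−rT}·N(−d₂) − S·N(−d₁) = 140.470180 − 77.888121 = 62.582059
Δ = −N(−d₁) = -0.517804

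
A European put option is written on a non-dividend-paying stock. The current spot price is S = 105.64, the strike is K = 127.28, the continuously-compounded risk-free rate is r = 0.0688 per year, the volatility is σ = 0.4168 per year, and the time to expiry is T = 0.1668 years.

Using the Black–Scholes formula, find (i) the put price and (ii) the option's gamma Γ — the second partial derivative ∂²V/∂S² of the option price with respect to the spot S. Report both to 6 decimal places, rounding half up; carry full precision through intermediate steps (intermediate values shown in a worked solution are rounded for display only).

σ√T = 0.4168·√0.1668 = 0.170226
d₁ = (ln(S/K) + (r+σ²/2)T) / (σ√T) = (ln(105.64/127.28) + (0.0688+0.4168²/2)·0.1668) / 0.170226 = (-0.186352 + 0.025964) / 0.170226 = -0.942207
d₂ = d₁ − σ√T = -0.942207 − 0.170226 = -1.112433
e^{−rT} = e^{−0.0688·0.1668} = 0.988590
N(−d₁) = 0.826957,  N(−d₂) = 0.867024
Put price V = K·e^{−rT}·N(−d₂) − S·N(−d₁) = 109.095629 − 87.359694 = 21.735934
φ(d₁) = (1/√(2π))·e^{−d₁²/2} = 0.255939
Γ = φ(d₁) / (S·σ·√T) = 0.014233

price = 21.735934
Γ = 0.014233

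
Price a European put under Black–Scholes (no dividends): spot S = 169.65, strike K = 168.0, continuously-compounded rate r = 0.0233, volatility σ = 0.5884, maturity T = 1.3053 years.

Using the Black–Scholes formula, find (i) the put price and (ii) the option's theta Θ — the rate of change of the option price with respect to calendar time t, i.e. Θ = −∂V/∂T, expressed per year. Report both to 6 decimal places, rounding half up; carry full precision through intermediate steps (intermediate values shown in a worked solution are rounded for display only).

price = 40.510067
Θ = -13.802549

σ√T = 0.5884·√1.3053 = 0.672245
d₁ = (ln(S/K) + (r+σ²/2)T) / (σ√T) = (ln(169.65/168.0) + (0.0233+0.5884²/2)·1.3053) / 0.672245 = (0.009774 + 0.256370) / 0.672245 = 0.395903
d₂ = d₁ − σ√T = 0.395903 − 0.672245 = -0.276342
e^{−rT} = e^{−0.0233·1.3053} = 0.970044
N(−d₁) = 0.346088,  N(−d₂) = 0.608857
Put price V = K·e^{−rT}·N(−d₂) − S·N(−d₁) = 99.223949 − 58.713882 = 40.510067
φ(d₁) = (1/√(2π))·e^{−d₁²/2} = 0.368871
Θ = −S·φ(d₁)·σ/(2√T) + r·K·e^{−rT}·N(−d₂) = −16.114467 + 2.311918 = -13.802549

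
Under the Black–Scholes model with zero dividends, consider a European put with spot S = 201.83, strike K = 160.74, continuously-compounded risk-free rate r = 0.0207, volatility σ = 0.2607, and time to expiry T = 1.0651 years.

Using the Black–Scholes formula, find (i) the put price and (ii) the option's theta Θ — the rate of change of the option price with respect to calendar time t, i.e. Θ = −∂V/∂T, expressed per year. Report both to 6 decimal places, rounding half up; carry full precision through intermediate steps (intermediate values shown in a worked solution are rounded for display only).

σ√T = 0.2607·√1.0651 = 0.269052
d₁ = (ln(S/K) + (r+σ²/2)T) / (σ√T) = (ln(201.83/160.74) + (0.0207+0.2607²/2)·1.0651) / 0.269052 = (0.227638 + 0.058242) / 0.269052 = 1.062544
d₂ = d₁ − σ√T = 1.062544 − 0.269052 = 0.793492
e^{−rT} = e^{−0.0207·1.0651} = 0.978194
N(−d₁) = 0.143994,  N(−d₂) = 0.213746
Put price V = K·e^{−rT}·N(−d₂) − S·N(−d₁) = 33.608248 − 29.062376 = 4.545872
φ(d₁) = (1/√(2π))·e^{−d₁²/2} = 0.226856
Θ = −S·φ(d₁)·σ/(2√T) + r·K·e^{−rT}·N(−d₂) = −5.782988 + 0.695691 = -5.087298

price = 4.545872
Θ = -5.087298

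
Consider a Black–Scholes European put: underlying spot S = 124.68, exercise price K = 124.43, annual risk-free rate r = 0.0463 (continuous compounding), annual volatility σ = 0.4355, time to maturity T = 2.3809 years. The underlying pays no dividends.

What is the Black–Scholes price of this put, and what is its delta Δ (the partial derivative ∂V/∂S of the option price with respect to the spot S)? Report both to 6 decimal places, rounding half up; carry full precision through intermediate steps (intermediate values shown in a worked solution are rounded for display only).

σ√T = 0.4355·√2.3809 = 0.671984
d₁ = (ln(S/K) + (r+σ²/2)T) / (σ√T) = (ln(124.68/124.43) + (0.0463+0.4355²/2)·2.3809) / 0.671984 = (0.002007 + 0.336017) / 0.671984 = 0.503024
d₂ = d₁ − σ√T = 0.503024 − 0.671984 = -0.168960
e^{−rT} = e^{−0.0463·2.3809} = 0.895623
N(−d₁) = 0.307474,  N(−d₂) = 0.567086
Put price V = K·e^{−rT}·N(−d₂) − S·N(−d₁) = 63.197396 − 38.335825 = 24.861571
Δ = −N(−d₁) = -0.307474

price = 24.861571
Δ = -0.307474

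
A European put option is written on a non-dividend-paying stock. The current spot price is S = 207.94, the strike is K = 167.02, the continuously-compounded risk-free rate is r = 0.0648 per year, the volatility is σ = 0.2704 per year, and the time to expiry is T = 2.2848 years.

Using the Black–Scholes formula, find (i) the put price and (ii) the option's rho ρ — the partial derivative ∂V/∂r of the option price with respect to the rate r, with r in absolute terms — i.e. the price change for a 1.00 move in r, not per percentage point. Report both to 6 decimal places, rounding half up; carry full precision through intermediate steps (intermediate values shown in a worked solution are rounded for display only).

σ√T = 0.2704·√2.2848 = 0.408725
d₁ = (ln(S/K) + (r+σ²/2)T) / (σ√T) = (ln(207.94/167.02) + (0.0648+0.2704²/2)·2.2848) / 0.408725 = (0.219136 + 0.231583) / 0.408725 = 1.102745
d₂ = d₁ − σ√T = 1.102745 − 0.408725 = 0.694020
e^{−rT} = e^{−0.0648·2.2848} = 0.862384
N(−d₁) = 0.135069,  N(−d₂) = 0.243835
Put price V = K·e^{−rT}·N(−d₂) − S·N(−d₁) = 35.120816 − 28.086246 = 7.034570
ρ = −K·T·e^{−rT}·N(−d₂) = -80.244041

price = 7.034570
ρ = -80.244041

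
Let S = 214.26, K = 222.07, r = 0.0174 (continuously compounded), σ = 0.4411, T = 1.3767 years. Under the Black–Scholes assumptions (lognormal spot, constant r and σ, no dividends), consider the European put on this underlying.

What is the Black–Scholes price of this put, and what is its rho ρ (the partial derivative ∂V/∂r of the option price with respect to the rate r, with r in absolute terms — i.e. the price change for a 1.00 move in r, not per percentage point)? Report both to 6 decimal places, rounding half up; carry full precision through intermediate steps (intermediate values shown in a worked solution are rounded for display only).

price = 45.299229
ρ = -182.346356

σ√T = 0.4411·√1.3767 = 0.517555
d₁ = (ln(S/K) + (r+σ²/2)T) / (σ√T) = (ln(214.26/222.07) + (0.0174+0.4411²/2)·1.3767) / 0.517555 = (-0.035802 + 0.157886) / 0.517555 = 0.235886
d₂ = d₁ − σ√T = 0.235886 − 0.517555 = -0.281670
e^{−rT} = e^{−0.0174·1.3767} = 0.976330
N(−d₁) = 0.406761,  N(−d₂) = 0.610902
Put price V = K·e^{−rT}·N(−d₂) − S·N(−d₁) = 132.451773 − 87.152544 = 45.299229
ρ = −K·T·e^{−rT}·N(−d₂) = -182.346356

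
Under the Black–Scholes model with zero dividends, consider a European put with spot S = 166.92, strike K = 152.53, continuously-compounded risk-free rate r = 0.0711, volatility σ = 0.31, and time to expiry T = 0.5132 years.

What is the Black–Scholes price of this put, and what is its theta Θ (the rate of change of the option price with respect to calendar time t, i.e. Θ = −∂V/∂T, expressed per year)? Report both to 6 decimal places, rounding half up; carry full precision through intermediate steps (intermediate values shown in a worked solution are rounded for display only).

price = 6.137795
Θ = -8.046113

σ√T = 0.31·√0.5132 = 0.222078
d₁ = (ln(S/K) + (r+σ²/2)T) / (σ√T) = (ln(166.92/152.53) + (0.0711+0.31²/2)·0.5132) / 0.222078 = (0.090153 + 0.061148) / 0.222078 = 0.681298
d₂ = d₁ − σ√T = 0.681298 − 0.222078 = 0.459220
e^{−rT} = e^{−0.0711·0.5132} = 0.964169
N(−d₁) = 0.247841,  N(−d₂) = 0.323038
Put price V = K·e^{−rT}·N(−d₂) − S·N(−d₁) = 47.507489 − 41.369694 = 6.137795
φ(d₁) = (1/√(2π))·e^{−d₁²/2} = 0.316313
Θ = −S·φ(d₁)·σ/(2√T) + r·K·e^{−rT}·N(−d₂) = −11.423895 + 3.377782 = -8.046113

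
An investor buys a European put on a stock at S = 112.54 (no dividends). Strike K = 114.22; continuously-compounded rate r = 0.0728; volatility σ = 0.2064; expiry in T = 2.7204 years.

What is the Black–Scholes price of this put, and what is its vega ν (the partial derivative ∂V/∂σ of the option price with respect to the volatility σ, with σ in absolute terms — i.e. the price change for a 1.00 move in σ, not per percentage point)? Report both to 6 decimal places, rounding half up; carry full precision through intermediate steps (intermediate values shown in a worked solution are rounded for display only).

σ√T = 0.2064·√2.7204 = 0.340429
d₁ = (ln(S/K) + (r+σ²/2)T) / (σ√T) = (ln(112.54/114.22) + (0.0728+0.2064²/2)·2.7204) / 0.340429 = (-0.014818 + 0.255991) / 0.340429 = 0.708440
d₂ = d₁ − σ√T = 0.708440 − 0.340429 = 0.368011
e^{−rT} = e^{−0.0728·2.7204} = 0.820333
N(−d₁) = 0.239336,  N(−d₂) = 0.356432
Put price V = K·e^{−rT}·N(−d₂) − S·N(−d₁) = 33.397151 − 26.934878 = 6.462273
φ(d₁) = (1/√(2π))·e^{−d₁²/2} = 0.310404
ν = S·φ(d₁)·√T = 57.616907

price = 6.462273
ν = 57.616907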